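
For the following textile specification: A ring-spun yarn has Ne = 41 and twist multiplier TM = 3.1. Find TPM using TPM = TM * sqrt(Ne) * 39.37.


Formula: TPM = TM * sqrt(Ne) * 39.37
Step 1: sqrt(Ne) = sqrt(41) = 6.4031
Step 2: TM * sqrt(Ne) = 3.1 * 6.4031 = 19.8496
Step 3: TPM = 19.8496 * 39.37 = 781 twists/m

781 twists/m


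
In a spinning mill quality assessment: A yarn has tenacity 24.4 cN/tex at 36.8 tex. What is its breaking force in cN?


Formula: Breaking force = Tenacity * Linear density
F = 24.4 cN/tex * 36.8 tex
F = 897.92 cN

897.92 cN


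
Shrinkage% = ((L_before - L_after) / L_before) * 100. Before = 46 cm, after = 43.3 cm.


Formula: Shrinkage% = ((L_before - L_after) / L_before) * 100
Step 1: Shrinkage = 46 - 43.3 = 2.7 cm
Step 2: Shrinkage% = (2.7 / 46) * 100
Step 3: Shrinkage% = 0.058696 * 100 = 5.8696% ≈ 5.9%

5.9%


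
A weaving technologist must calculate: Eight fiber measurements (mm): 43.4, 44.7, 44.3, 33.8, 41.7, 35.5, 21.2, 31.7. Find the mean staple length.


Formula: Mean = sum of lengths / count
Sum = 43.4 + 44.7 + 44.3 + 33.8 + 41.7 + 35.5 + 21.2 + 31.7
Sum = 296.3 mm
Mean = 296.3 / 8 = 37.04 mm

37.04 mm


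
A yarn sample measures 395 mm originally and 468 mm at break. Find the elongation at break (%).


Formula: Elongation (%) = ((L_break - L0) / L0) * 100
Step 1: Extension = 468 - 395 = 73 mm
Step 2: Elongation = (73 / 395) * 100
Step 3: Elongation = 0.18481 * 100 = 18.481% ≈ 18.5%

18.5%


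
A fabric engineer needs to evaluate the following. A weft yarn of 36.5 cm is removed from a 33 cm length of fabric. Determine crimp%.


Formula: Crimp% = ((L_yarn - L_fabric) / L_fabric) * 100
Step 1: Extension = 36.5 - 33 = 3.5 cm
Step 2: Crimp% = (3.5 / 33) * 100
Step 3: Crimp% = 0.106061 * 100 = 10.6061% ≈ 10.6%

10.6%


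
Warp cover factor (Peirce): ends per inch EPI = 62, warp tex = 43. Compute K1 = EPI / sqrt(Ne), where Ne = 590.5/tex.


Formula: K1 = EPI / sqrt(Ne), with Ne = 590.5 / tex_warp
Step 1: Ne = 590.5 / 43 = 13.733
Step 2: sqrt(Ne) = sqrt(13.733) = 3.7058
Step 3: K1 = 62 / 3.7058 = 16.7

16.7


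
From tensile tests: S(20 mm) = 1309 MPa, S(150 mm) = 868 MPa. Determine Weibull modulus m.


Formula: m = ln(L1/L2) / ln(S2/S1)
Step 1: ln(L1/L2) = ln(20/150) = -2.01490
Step 2: S2/S1 = 868/1309 = 0.6631
Step 3: ln(S2/S1) = ln(0.6631) = -0.41083
Step 4: m = -2.01490 / -0.41083 = 4.90

4.90 (Weibull m)


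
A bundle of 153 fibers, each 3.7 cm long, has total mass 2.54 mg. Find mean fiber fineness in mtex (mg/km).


Formula: fineness (mtex) = mass (mg) / total length (km) = (mass_mg / total_length_m) * 1000
Step 1: Convert fiber length: 3.7 cm = 0.037 m
Step 2: Total fiber length = 153 * 0.037 = 5.661 m
Step 3: Linear density = 2.54 mg / 5.661 m = 0.4487 mg/m
Step 4: fineness = 0.4487 * 1000 = 448.7 mtex

448.7 mtex


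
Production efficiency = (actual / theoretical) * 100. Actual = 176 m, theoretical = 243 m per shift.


Formula: Efficiency% = (Actual output / Theoretical output) * 100
Efficiency% = (176 / 243) * 100
Efficiency% = 0.72428 * 100 = 72.428% ≈ 72.4%

72.4%


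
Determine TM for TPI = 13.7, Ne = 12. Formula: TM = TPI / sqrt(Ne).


Formula: TM = TPI / sqrt(Ne)
Step 1: sqrt(Ne) = sqrt(12) = 3.4641
Step 2: TM = 13.7 / 3.4641 = 3.95

3.95 TM


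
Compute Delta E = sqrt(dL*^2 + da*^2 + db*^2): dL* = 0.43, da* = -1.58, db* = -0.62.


Formula: Delta E = sqrt(dL*^2 + da*^2 + db*^2)
Step 1: dL*^2 = 0.43^2 = 0.1849
Step 2: da*^2 = (-1.58)^2 = 2.4964
Step 3: db*^2 = (-0.62)^2 = 0.3844
Step 4: Sum = 0.1849 + 2.4964 + 0.3844 = 3.0657
Step 5: Delta E = sqrt(3.0657) = 1.75

1.75 Delta E


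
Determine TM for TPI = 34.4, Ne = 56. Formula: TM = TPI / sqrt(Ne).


Formula: TM = TPI / sqrt(Ne)
Step 1: sqrt(Ne) = sqrt(56) = 7.4833
Step 2: TM = 34.4 / 7.4833 = 4.60

4.60 TM


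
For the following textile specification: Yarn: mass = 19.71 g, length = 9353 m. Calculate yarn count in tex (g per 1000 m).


Formula: Tex = (mass_g / length_m) * 1000
Substituting: Tex = (19.71 / 9353) * 1000
Intermediate: 19.71 / 9353 = 0.00210735 g/m
Tex = 0.00210735 * 1000 = 2.11 tex

2.11 tex


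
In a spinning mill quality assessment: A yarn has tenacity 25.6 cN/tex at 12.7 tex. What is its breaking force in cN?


Formula: Breaking force = Tenacity * Linear density
F = 25.6 cN/tex * 12.7 tex
F = 325.12 cN

325.12 cN


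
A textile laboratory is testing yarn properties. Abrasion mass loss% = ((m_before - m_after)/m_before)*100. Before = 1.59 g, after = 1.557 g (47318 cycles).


Formula: Mass loss% = ((m_before - m_after) / m_before) * 100
Step 1: Mass loss = 1.59 - 1.557 = 0.033 g
Step 2: Ratio = 0.033 / 1.59 = 0.0207547
Step 3: Mass loss% = 0.0207547 * 100 = 2.07547% ≈ 2.08%

2.08%


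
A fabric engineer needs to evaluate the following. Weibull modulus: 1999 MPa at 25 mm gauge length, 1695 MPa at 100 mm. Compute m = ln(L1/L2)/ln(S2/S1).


Formula: m = ln(L1/L2) / ln(S2/S1)
Step 1: ln(L1/L2) = ln(25/100) = -1.38629
Step 2: S2/S1 = 1695/1999 = 0.84792
Step 3: ln(S2/S1) = ln(0.84792) = -0.16497
Step 4: m = -1.38629 / -0.16497 = 8.40

8.40 (Weibull m)


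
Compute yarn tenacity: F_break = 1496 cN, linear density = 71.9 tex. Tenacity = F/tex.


Formula: Tenacity = Breaking force / Linear density
Tenacity = 1496 cN / 71.9 tex
Tenacity = 20.81 cN/tex

20.81 cN/tex


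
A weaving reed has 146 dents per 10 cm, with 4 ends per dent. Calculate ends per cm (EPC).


Formula: EPC = (dents per 10 cm * ends per dent) / 10
Step 1: Total ends per 10 cm = 146 * 4 = 584
Step 2: EPC = 584 / 10 = 58.4 ends/cm

58.4 ends/cm


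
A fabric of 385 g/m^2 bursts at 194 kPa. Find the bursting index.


Formula: Bursting Index = Bursting Strength / Fabric GSM
BI = 194 kPa / 385 g/m^2
BI = 0.504 kPa/(g/m^2)

0.504 kPa/(g/m^2)


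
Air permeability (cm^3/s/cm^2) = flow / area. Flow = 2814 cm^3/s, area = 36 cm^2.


Formula: Air Permeability = Airflow / Test Area
AP = 2814 cm^3/s / 36 cm^2
AP = 78.2 cm^3/s/cm^2

78.2 cm^3/s/cm^2


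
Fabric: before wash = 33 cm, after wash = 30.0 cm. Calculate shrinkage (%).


Formula: Shrinkage% = ((L_before - L_after) / L_before) * 100
Step 1: Shrinkage = 33 - 30.0 = 3.0 cm
Step 2: Shrinkage% = (3.0 / 33) * 100
Step 3: Shrinkage% = 0.090909 * 100 = 9.0909% ≈ 9.1%

9.1%


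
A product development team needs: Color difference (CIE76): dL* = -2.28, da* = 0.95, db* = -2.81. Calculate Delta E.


Formula: Delta E = sqrt(dL*^2 + da*^2 + db*^2)
Step 1: dL*^2 = (-2.28)^2 = 5.1984
Step 2: da*^2 = 0.95^2 = 0.9025
Step 3: db*^2 = (-2.81)^2 = 7.8961
Step 4: Sum = 5.1984 + 0.9025 + 7.8961 = 13.997
Step 5: Delta E = sqrt(13.997) = 3.74

3.74 Delta E


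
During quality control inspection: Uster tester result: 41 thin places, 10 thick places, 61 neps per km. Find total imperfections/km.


Formula: Total = thin places + thick places + neps
Total = 41 + 10 + 61
Total = 112 imperfections/km

112 imperfections/km


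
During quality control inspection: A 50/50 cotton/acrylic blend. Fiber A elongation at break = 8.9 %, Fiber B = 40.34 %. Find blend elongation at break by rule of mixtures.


Formula: Blend property = (fraction_A * property_A) + (fraction_B * property_B)
Step 1: Contribution A = 50/100 * 8.9 % = 4.45 %
Step 2: Contribution B = 50/100 * 40.34 % = 20.17 %
Step 3: Blend elongation at break = 4.45 + 20.17 = 24.62 %

24.62 %


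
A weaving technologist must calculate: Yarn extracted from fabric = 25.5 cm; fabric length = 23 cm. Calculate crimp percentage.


Formula: Crimp% = ((L_yarn - L_fabric) / L_fabric) * 100
Step 1: Extension = 25.5 - 23 = 2.5 cm
Step 2: Crimp% = (2.5 / 23) * 100
Step 3: Crimp% = 0.108696 * 100 = 10.8696% ≈ 10.9%

10.9%


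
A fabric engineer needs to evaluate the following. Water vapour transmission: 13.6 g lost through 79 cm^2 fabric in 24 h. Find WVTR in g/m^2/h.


Formula: WVTR = mass_loss / (area * time)
Step 1: Convert area: 79 cm^2 = 0.0079 m^2
Step 2: WVTR = 13.6 g / (0.0079 m^2 * 24 h)
Step 3: WVTR = 13.6 / 0.1896 = 71.7 g/m^2/h

71.7 g/m^2/h


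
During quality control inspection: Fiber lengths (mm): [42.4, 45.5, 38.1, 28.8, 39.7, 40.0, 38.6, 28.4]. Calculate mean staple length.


Formula: Mean = sum of lengths / count
Sum = 42.4 + 45.5 + 38.1 + 28.8 + 39.7 + 40.0 + 38.6 + 28.4
Sum = 301.5 mm
Mean = 301.5 / 8 = 37.69 mm

37.69 mm


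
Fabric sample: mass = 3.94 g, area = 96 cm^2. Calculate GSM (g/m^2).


Formula: GSM = mass_g / area_m2
Step 1: Convert area: 96 cm^2 = 96 / 10000 = 0.0096 m^2
Step 2: GSM = 3.94 g / 0.0096 m^2 = 410.4 g/m^2

410.4 g/m^2


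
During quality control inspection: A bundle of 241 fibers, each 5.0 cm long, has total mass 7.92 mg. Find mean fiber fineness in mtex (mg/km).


Formula: fineness (mtex) = mass (mg) / total length (km) = (mass_mg / total_length_m) * 1000
Step 1: Convert fiber length: 5.0 cm = 0.05 m
Step 2: Total fiber length = 241 * 0.05 = 12.05 m
Step 3: Linear density = 7.92 mg / 12.05 m = 0.6573 mg/m
Step 4: fineness = 0.6573 * 1000 = 657.3 mtex

657.3 mtex


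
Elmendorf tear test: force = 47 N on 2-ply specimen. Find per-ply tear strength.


Formula: Per-ply strength = Total force / Number of plies
Per-ply = 47 N / 2
Per-ply = 23.5 N

23.5 N


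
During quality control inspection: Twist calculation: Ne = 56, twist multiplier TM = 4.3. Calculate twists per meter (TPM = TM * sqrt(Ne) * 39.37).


Formula: TPM = TM * sqrt(Ne) * 39.37
Step 1: sqrt(Ne) = sqrt(56) = 7.4833
Step 2: TM * sqrt(Ne) = 4.3 * 7.4833 = 32.1782
Step 3: TPM = 32.1782 * 39.37 = 1267 twists/m

1267 twists/m


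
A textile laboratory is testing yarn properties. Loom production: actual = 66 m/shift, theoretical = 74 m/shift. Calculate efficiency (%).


Formula: Efficiency% = (Actual output / Theoretical output) * 100
Efficiency% = (66 / 74) * 100
Efficiency% = 0.891892 * 100 = 89.1892% ≈ 89.2%

89.2%


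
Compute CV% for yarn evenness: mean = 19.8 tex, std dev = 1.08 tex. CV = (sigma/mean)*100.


Formula: CV% = (standard deviation / mean) * 100
Step 1: Ratio = 1.08 / 19.8 = 0.054545
Step 2: CV% = 0.054545 * 100 = 5.4545% ≈ 5.5%

5.5%


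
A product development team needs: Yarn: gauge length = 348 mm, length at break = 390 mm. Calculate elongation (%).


Formula: Elongation (%) = ((L_break - L0) / L0) * 100
Step 1: Extension = 390 - 348 = 42 mm
Step 2: Elongation = (42 / 348) * 100
Step 3: Elongation = 0.12069 * 100 = 12.069% ≈ 12.1%

12.1%


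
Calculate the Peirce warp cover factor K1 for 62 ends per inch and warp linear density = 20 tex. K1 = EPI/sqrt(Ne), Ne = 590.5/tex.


Formula: K1 = EPI / sqrt(Ne), with Ne = 590.5 / tex_warp
Step 1: Ne = 590.5 / 20 = 29.525
Step 2: sqrt(Ne) = sqrt(29.525) = 5.4337
Step 3: K1 = 62 / 5.4337 = 11.4

11.4


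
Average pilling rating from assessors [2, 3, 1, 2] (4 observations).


Formula: Mean = sum / count
Sum = 2 + 3 + 1 + 2 = 8
Mean = 8 / 4 = 2.0

2.0


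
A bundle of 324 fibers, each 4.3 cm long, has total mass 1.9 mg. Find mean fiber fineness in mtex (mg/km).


Formula: fineness (mtex) = mass (mg) / total length (km) = (mass_mg / total_length_m) * 1000
Step 1: Convert fiber length: 4.3 cm = 0.043 m
Step 2: Total fiber length = 324 * 0.043 = 13.932 m
Step 3: Linear density = 1.9 mg / 13.932 m = 0.1364 mg/m
Step 4: fineness = 0.1364 * 1000 = 136.4 mtex

136.4 mtex


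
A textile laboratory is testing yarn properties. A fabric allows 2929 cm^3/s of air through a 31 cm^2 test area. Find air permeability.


Formula: Air Permeability = Airflow / Test Area
AP = 2929 cm^3/s / 31 cm^2
AP = 94.5 cm^3/s/cm^2

94.5 cm^3/s/cm^2


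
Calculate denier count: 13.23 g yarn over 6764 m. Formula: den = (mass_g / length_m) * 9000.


Formula: den = (mass_g / length_m) * 9000
Substituting: den = (13.23 / 6764) * 9000
Intermediate: 13.23 / 6764 = 0.00195594 g/m
den = 0.00195594 * 9000 = 17.6 denier

17.6 denier


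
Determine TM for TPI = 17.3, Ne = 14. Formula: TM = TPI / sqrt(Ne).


Formula: TM = TPI / sqrt(Ne)
Step 1: sqrt(Ne) = sqrt(14) = 3.7417
Step 2: TM = 17.3 / 3.7417 = 4.62

4.62 TM


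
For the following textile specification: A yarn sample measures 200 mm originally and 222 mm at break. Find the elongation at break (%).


Formula: Elongation (%) = ((L_break - L0) / L0) * 100
Step 1: Extension = 222 - 200 = 22 mm
Step 2: Elongation = (22 / 200) * 100
Step 3: Elongation = 0.11 * 100 = 11.0%

11.0%


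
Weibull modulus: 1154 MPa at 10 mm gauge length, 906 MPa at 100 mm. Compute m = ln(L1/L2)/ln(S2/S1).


Formula: m = ln(L1/L2) / ln(S2/S1)
Step 1: ln(L1/L2) = ln(10/100) = -2.30259
Step 2: S2/S1 = 906/1154 = 0.7851
Step 3: ln(S2/S1) = ln(0.7851) = -0.24194
Step 4: m = -2.30259 / -0.24194 = 9.52

9.52 (Weibull m)


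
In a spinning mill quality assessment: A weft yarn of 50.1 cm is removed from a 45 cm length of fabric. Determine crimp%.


Formula: Crimp% = ((L_yarn - L_fabric) / L_fabric) * 100
Step 1: Extension = 50.1 - 45 = 5.1 cm
Step 2: Crimp% = (5.1 / 45) * 100
Step 3: Crimp% = 0.113333 * 100 = 11.3333% ≈ 11.3%

11.3%


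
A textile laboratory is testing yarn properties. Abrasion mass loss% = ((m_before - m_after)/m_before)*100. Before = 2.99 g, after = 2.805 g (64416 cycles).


Formula: Mass loss% = ((m_before - m_after) / m_before) * 100
Step 1: Mass loss = 2.99 - 2.805 = 0.185 g
Step 2: Ratio = 0.185 / 2.99 = 0.0618729
Step 3: Mass loss% = 0.0618729 * 100 = 6.18729% ≈ 6.19%

6.19%


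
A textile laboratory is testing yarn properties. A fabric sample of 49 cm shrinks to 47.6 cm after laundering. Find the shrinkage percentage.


Formula: Shrinkage% = ((L_before - L_after) / L_before) * 100
Step 1: Shrinkage = 49 - 47.6 = 1.4 cm
Step 2: Shrinkage% = (1.4 / 49) * 100
Step 3: Shrinkage% = 0.028571 * 100 = 2.8571% ≈ 2.9%

2.9%


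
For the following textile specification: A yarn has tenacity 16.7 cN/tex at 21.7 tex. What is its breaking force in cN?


Formula: Breaking force = Tenacity * Linear density
F = 16.7 cN/tex * 21.7 tex
F = 362.39 cN

362.39 cN


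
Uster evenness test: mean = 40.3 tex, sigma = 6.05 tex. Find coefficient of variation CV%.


Formula: CV% = (standard deviation / mean) * 100
Step 1: Ratio = 6.05 / 40.3 = 0.150124
Step 2: CV% = 0.150124 * 100 = 15.0124% ≈ 15.0%

15.0%


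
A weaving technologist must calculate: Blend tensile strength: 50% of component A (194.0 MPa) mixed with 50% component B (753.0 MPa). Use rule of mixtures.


Formula: Blend property = (fraction_A * property_A) + (fraction_B * property_B)
Step 1: Contribution A = 50/100 * 194.0 MPa = 97.0 MPa
Step 2: Contribution B = 50/100 * 753.0 MPa = 376.5 MPa
Step 3: Blend tensile strength = 97.0 + 376.5 = 473.5 MPa

473.5 MPa


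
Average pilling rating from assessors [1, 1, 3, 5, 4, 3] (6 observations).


Formula: Mean = sum / count
Sum = 1 + 1 + 3 + 5 + 4 + 3 = 17
Mean = 17 / 6 = 2.8

2.8


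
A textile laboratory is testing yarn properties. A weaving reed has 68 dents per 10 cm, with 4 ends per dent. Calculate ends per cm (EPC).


Formula: EPC = (dents per 10 cm * ends per dent) / 10
Step 1: Total ends per 10 cm = 68 * 4 = 272
Step 2: EPC = 272 / 10 = 27.2 ends/cm

27.2 ends/cm


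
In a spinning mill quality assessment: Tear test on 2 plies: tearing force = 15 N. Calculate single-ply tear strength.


Formula: Per-ply strength = Total force / Number of plies
Per-ply = 15 N / 2
Per-ply = 7.5 N

7.5 N


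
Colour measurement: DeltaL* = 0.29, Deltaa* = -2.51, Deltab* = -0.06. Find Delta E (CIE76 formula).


Formula: Delta E = sqrt(dL*^2 + da*^2 + db*^2)
Step 1: dL*^2 = 0.29^2 = 0.0841
Step 2: da*^2 = (-2.51)^2 = 6.3001
Step 3: db*^2 = (-0.06)^2 = 0.0036
Step 4: Sum = 0.0841 + 6.3001 + 0.0036 = 6.3878
Step 5: Delta E = sqrt(6.3878) = 2.53

2.53 Delta E


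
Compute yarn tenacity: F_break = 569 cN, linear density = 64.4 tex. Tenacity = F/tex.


Formula: Tenacity = Breaking force / Linear density
Tenacity = 569 cN / 64.4 tex
Tenacity = 8.84 cN/tex

8.84 cN/tex


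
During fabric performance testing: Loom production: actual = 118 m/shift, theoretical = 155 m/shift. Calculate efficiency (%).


Formula: Efficiency% = (Actual output / Theoretical output) * 100
Efficiency% = (118 / 155) * 100
Efficiency% = 0.76129 * 100 = 76.129% ≈ 76.1%

76.1%


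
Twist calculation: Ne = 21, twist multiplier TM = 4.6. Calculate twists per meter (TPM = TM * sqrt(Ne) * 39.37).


Formula: TPM = TM * sqrt(Ne) * 39.37
Step 1: sqrt(Ne) = sqrt(21) = 4.5826
Step 2: TM * sqrt(Ne) = 4.6 * 4.5826 = 21.08
Step 3: TPM = 21.08 * 39.37 = 830 twists/m

830 twists/m


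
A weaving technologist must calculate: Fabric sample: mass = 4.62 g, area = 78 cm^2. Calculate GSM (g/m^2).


Formula: GSM = mass_g / area_m2
Step 1: Convert area: 78 cm^2 = 78 / 10000 = 0.0078 m^2
Step 2: GSM = 4.62 g / 0.0078 m^2 = 592.3 g/m^2

592.3 g/m^2


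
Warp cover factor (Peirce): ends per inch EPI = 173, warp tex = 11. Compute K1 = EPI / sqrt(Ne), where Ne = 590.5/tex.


Formula: K1 = EPI / sqrt(Ne), with Ne = 590.5 / tex_warp
Step 1: Ne = 590.5 / 11 = 53.682
Step 2: sqrt(Ne) = sqrt(53.682) = 7.3268
Step 3: K1 = 173 / 7.3268 = 23.6

23.6


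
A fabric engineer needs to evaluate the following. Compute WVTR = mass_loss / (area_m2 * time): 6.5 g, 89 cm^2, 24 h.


Formula: WVTR = mass_loss / (area * time)
Step 1: Convert area: 89 cm^2 = 0.0089 m^2
Step 2: WVTR = 6.5 g / (0.0089 m^2 * 24 h)
Step 3: WVTR = 6.5 / 0.2136 = 30.4 g/m^2/h

30.4 g/m^2/h


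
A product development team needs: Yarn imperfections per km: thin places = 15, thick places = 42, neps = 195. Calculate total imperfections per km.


Formula: Total = thin places + thick places + neps
Total = 15 + 42 + 195
Total = 252 imperfections/km

252 imperfections/km


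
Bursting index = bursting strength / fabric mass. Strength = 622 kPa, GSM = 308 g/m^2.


Formula: Bursting Index = Bursting Strength / Fabric GSM
BI = 622 kPa / 308 g/m^2
BI = 2.019 kPa/(g/m^2)

2.019 kPa/(g/m^2)


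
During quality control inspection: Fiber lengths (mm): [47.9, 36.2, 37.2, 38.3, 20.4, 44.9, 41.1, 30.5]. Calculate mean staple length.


Formula: Mean = sum of lengths / count
Sum = 47.9 + 36.2 + 37.2 + 38.3 + 20.4 + 44.9 + 41.1 + 30.5
Sum = 296.5 mm
Mean = 296.5 / 8 = 37.06 mm

37.06 mm


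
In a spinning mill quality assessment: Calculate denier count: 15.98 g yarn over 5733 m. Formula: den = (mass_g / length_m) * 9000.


Formula: den = (mass_g / length_m) * 9000
Substituting: den = (15.98 / 5733) * 9000
Intermediate: 15.98 / 5733 = 0.00278737 g/m
den = 0.00278737 * 9000 = 25.1 denier

25.1 denier


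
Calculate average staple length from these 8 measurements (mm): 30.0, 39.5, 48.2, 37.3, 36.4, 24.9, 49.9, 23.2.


Formula: Mean = sum of lengths / count
Sum = 30.0 + 39.5 + 48.2 + 37.3 + 36.4 + 24.9 + 49.9 + 23.2
Sum = 289.4 mm
Mean = 289.4 / 8 = 36.18 mm

36.18 mm


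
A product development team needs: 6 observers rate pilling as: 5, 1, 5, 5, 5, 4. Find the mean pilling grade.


Formula: Mean = sum / count
Sum = 5 + 1 + 5 + 5 + 5 + 4 = 25
Mean = 25 / 6 = 4.2

4.2


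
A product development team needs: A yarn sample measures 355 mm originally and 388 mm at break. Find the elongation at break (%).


Formula: Elongation (%) = ((L_break - L0) / L0) * 100
Step 1: Extension = 388 - 355 = 33 mm
Step 2: Elongation = (33 / 355) * 100
Step 3: Elongation = 0.092958 * 100 = 9.2958% ≈ 9.3%

9.3%


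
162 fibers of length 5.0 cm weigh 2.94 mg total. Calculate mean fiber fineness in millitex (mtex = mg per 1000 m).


Formula: fineness (mtex) = mass (mg) / total length (km) = (mass_mg / total_length_m) * 1000
Step 1: Convert fiber length: 5.0 cm = 0.05 m
Step 2: Total fiber length = 162 * 0.05 = 8.1 m
Step 3: Linear density = 2.94 mg / 8.1 m = 0.3630 mg/m
Step 4: fineness = 0.3630 * 1000 = 363.0 mtex

363.0 mtex


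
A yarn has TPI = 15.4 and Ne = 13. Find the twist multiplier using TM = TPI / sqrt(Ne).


Formula: TM = TPI / sqrt(Ne)
Step 1: sqrt(Ne) = sqrt(13) = 3.6056
Step 2: TM = 15.4 / 3.6056 = 4.27

4.27 TM


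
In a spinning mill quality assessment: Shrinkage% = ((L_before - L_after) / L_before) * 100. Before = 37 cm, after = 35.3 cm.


Formula: Shrinkage% = ((L_before - L_after) / L_before) * 100
Step 1: Shrinkage = 37 - 35.3 = 1.7 cm
Step 2: Shrinkage% = (1.7 / 37) * 100
Step 3: Shrinkage% = 0.045946 * 100 = 4.5946% ≈ 4.6%

4.6%


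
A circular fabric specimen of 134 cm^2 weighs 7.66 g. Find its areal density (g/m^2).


Formula: GSM = mass_g / area_m2
Step 1: Convert area: 134 cm^2 = 134 / 10000 = 0.0134 m^2
Step 2: GSM = 7.66 g / 0.0134 m^2 = 571.6 g/m^2

571.6 g/m^2


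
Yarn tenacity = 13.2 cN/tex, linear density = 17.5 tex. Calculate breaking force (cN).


Formula: Breaking force = Tenacity * Linear density
F = 13.2 cN/tex * 17.5 tex
F = 231.00 cN

231.00 cN


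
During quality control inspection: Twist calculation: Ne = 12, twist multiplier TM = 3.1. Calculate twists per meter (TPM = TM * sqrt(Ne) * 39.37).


Formula: TPM = TM * sqrt(Ne) * 39.37
Step 1: sqrt(Ne) = sqrt(12) = 3.4641
Step 2: TM * sqrt(Ne) = 3.1 * 3.4641 = 10.7387
Step 3: TPM = 10.7387 * 39.37 = 423 twists/m

423 twists/m


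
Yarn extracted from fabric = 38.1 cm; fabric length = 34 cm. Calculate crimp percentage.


Formula: Crimp% = ((L_yarn - L_fabric) / L_fabric) * 100
Step 1: Extension = 38.1 - 34 = 4.1 cm
Step 2: Crimp% = (4.1 / 34) * 100
Step 3: Crimp% = 0.120588 * 100 = 12.0588% ≈ 12.1%

12.1%


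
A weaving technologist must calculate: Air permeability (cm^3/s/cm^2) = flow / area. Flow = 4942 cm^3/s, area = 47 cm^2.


Formula: Air Permeability = Airflow / Test Area
AP = 4942 cm^3/s / 47 cm^2
AP = 105.1 cm^3/s/cm^2

105.1 cm^3/s/cm^2


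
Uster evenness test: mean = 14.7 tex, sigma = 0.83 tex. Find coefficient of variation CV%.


Formula: CV% = (standard deviation / mean) * 100
Step 1: Ratio = 0.83 / 14.7 = 0.056463
Step 2: CV% = 0.056463 * 100 = 5.6463% ≈ 5.6%

5.6%


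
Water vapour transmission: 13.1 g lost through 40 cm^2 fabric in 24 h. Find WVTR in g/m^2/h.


Formula: WVTR = mass_loss / (area * time)
Step 1: Convert area: 40 cm^2 = 0.004 m^2
Step 2: WVTR = 13.1 g / (0.004 m^2 * 24 h)
Step 3: WVTR = 13.1 / 0.096 = 136.5 g/m^2/h

136.5 g/m^2/h


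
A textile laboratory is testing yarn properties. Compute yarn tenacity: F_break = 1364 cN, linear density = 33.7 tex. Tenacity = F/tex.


Formula: Tenacity = Breaking force / Linear density
Tenacity = 1364 cN / 33.7 tex
Tenacity = 40.47 cN/tex

40.47 cN/tex


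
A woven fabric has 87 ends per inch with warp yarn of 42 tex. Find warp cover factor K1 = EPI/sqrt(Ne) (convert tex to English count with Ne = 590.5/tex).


Formula: K1 = EPI / sqrt(Ne), with Ne = 590.5 / tex_warp
Step 1: Ne = 590.5 / 42 = 14.06
Step 2: sqrt(Ne) = sqrt(14.06) = 3.7497
Step 3: K1 = 87 / 3.7497 = 23.2

23.2


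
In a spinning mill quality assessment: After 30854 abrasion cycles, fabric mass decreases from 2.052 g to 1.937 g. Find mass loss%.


Formula: Mass loss% = ((m_before - m_after) / m_before) * 100
Step 1: Mass loss = 2.052 - 1.937 = 0.115 g
Step 2: Ratio = 0.115 / 2.052 = 0.0560429
Step 3: Mass loss% = 0.0560429 * 100 = 5.60429% ≈ 5.60%

5.60%


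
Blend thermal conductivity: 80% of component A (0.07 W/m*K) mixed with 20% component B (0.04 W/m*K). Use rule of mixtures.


Formula: Blend property = (fraction_A * property_A) + (fraction_B * property_B)
Step 1: Contribution A = 80/100 * 0.07 W/m*K = 0.056 W/m*K
Step 2: Contribution B = 20/100 * 0.04 W/m*K = 0.008 W/m*K
Step 3: Blend thermal conductivity = 0.056 + 0.008 = 0.064 W/m*K

0.064 W/m*K


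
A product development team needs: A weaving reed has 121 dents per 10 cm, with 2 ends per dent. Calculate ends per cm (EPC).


Formula: EPC = (dents per 10 cm * ends per dent) / 10
Step 1: Total ends per 10 cm = 121 * 2 = 242
Step 2: EPC = 242 / 10 = 24.2 ends/cm

24.2 ends/cm


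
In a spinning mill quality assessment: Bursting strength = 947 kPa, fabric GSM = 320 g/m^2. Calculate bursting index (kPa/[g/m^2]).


Formula: Bursting Index = Bursting Strength / Fabric GSM
BI = 947 kPa / 320 g/m^2
BI = 2.959 kPa/(g/m^2)

2.959 kPa/(g/m^2)


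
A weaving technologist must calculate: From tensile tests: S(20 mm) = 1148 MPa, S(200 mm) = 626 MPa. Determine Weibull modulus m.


Formula: m = ln(L1/L2) / ln(S2/S1)
Step 1: ln(L1/L2) = ln(20/200) = -2.30259
Step 2: S2/S1 = 626/1148 = 0.5453
Step 3: ln(S2/S1) = ln(0.5453) = -0.60642
Step 4: m = -2.30259 / -0.60642 = 3.80

3.80 (Weibull m)


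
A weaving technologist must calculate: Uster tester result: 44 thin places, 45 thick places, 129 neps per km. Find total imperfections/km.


Formula: Total = thin places + thick places + neps
Total = 44 + 45 + 129
Total = 218 imperfections/km

218 imperfections/km


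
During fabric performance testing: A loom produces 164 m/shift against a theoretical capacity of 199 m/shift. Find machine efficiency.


Formula: Efficiency% = (Actual output / Theoretical output) * 100
Efficiency% = (164 / 199) * 100
Efficiency% = 0.824121 * 100 = 82.4121% ≈ 82.4%

82.4%


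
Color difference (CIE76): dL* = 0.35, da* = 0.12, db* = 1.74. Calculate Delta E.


Formula: Delta E = sqrt(dL*^2 + da*^2 + db*^2)
Step 1: dL*^2 = 0.35^2 = 0.1225
Step 2: da*^2 = 0.12^2 = 0.0144
Step 3: db*^2 = 1.74^2 = 3.0276
Step 4: Sum = 0.1225 + 0.0144 + 3.0276 = 3.1645
Step 5: Delta E = sqrt(3.1645) = 1.78

1.78 Delta E


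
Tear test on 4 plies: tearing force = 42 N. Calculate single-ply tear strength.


Formula: Per-ply strength = Total force / Number of plies
Per-ply = 42 N / 4
Per-ply = 10.5 N

10.5 N


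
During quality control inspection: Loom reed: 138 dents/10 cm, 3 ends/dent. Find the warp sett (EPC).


Formula: EPC = (dents per 10 cm * ends per dent) / 10
Step 1: Total ends per 10 cm = 138 * 3 = 414
Step 2: EPC = 414 / 10 = 41.4 ends/cm

41.4 ends/cm


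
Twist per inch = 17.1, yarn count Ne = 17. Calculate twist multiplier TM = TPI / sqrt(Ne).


Formula: TM = TPI / sqrt(Ne)
Step 1: sqrt(Ne) = sqrt(17) = 4.1231
Step 2: TM = 17.1 / 4.1231 = 4.15

4.15 TM


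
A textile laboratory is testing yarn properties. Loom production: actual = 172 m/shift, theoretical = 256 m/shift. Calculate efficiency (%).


Formula: Efficiency% = (Actual output / Theoretical output) * 100
Efficiency% = (172 / 256) * 100
Efficiency% = 0.671875 * 100 = 67.1875% ≈ 67.2%

67.2%


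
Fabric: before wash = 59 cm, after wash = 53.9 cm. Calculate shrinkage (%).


Formula: Shrinkage% = ((L_before - L_after) / L_before) * 100
Step 1: Shrinkage = 59 - 53.9 = 5.1 cm
Step 2: Shrinkage% = (5.1 / 59) * 100
Step 3: Shrinkage% = 0.086441 * 100 = 8.6441% ≈ 8.6%

8.6%


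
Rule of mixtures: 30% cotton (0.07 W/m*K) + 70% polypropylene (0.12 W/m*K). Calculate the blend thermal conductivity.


Formula: Blend property = (fraction_A * property_A) + (fraction_B * property_B)
Step 1: Contribution A = 30/100 * 0.07 W/m*K = 0.021 W/m*K
Step 2: Contribution B = 70/100 * 0.12 W/m*K = 0.084 W/m*K
Step 3: Blend thermal conductivity = 0.021 + 0.084 = 0.105 W/m*K

0.105 W/m*K


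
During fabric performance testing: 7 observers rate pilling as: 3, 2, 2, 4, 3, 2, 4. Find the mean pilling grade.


Formula: Mean = sum / count
Sum = 3 + 2 + 2 + 4 + 3 + 2 + 4 = 20
Mean = 20 / 7 = 2.9

2.9


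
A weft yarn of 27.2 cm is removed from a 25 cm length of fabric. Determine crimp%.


Formula: Crimp% = ((L_yarn - L_fabric) / L_fabric) * 100
Step 1: Extension = 27.2 - 25 = 2.2 cm
Step 2: Crimp% = (2.2 / 25) * 100
Step 3: Crimp% = 0.088 * 100 = 8.8%

8.8%


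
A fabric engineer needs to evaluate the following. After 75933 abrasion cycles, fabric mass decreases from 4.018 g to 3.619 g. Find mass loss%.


Formula: Mass loss% = ((m_before - m_after) / m_before) * 100
Step 1: Mass loss = 4.018 - 3.619 = 0.399 g
Step 2: Ratio = 0.399 / 4.018 = 0.0993031
Step 3: Mass loss% = 0.0993031 * 100 = 9.93031% ≈ 9.93%

9.93%


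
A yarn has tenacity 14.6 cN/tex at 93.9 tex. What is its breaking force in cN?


Formula: Breaking force = Tenacity * Linear density
F = 14.6 cN/tex * 93.9 tex
F = 1370.94 cN

1370.94 cN


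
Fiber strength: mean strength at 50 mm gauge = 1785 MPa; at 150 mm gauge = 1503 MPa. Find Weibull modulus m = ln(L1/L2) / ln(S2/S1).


Formula: m = ln(L1/L2) / ln(S2/S1)
Step 1: ln(L1/L2) = ln(50/150) = -1.09861
Step 2: S2/S1 = 1503/1785 = 0.84202
Step 3: ln(S2/S1) = ln(0.84202) = -0.17195
Step 4: m = -1.09861 / -0.17195 = 6.39

6.39 (Weibull m)


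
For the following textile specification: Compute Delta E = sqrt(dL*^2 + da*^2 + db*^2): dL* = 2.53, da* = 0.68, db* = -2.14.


Formula: Delta E = sqrt(dL*^2 + da*^2 + db*^2)
Step 1: dL*^2 = 2.53^2 = 6.4009
Step 2: da*^2 = 0.68^2 = 0.4624
Step 3: db*^2 = (-2.14)^2 = 4.5796
Step 4: Sum = 6.4009 + 0.4624 + 4.5796 = 11.4429
Step 5: Delta E = sqrt(11.4429) = 3.38

3.38 Delta E


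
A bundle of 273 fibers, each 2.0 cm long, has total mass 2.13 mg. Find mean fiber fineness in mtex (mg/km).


Formula: fineness (mtex) = mass (mg) / total length (km) = (mass_mg / total_length_m) * 1000
Step 1: Convert fiber length: 2.0 cm = 0.02 m
Step 2: Total fiber length = 273 * 0.02 = 5.46 m
Step 3: Linear density = 2.13 mg / 5.46 m = 0.3901 mg/m
Step 4: fineness = 0.3901 * 1000 = 390.1 mtex

390.1 mtex


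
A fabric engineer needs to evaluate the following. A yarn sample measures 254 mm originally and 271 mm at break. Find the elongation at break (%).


Formula: Elongation (%) = ((L_break - L0) / L0) * 100
Step 1: Extension = 271 - 254 = 17 mm
Step 2: Elongation = (17 / 254) * 100
Step 3: Elongation = 0.066929 * 100 = 6.6929% ≈ 6.7%

6.7%


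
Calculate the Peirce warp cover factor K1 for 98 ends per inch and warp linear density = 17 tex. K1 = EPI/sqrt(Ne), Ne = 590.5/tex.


Formula: K1 = EPI / sqrt(Ne), with Ne = 590.5 / tex_warp
Step 1: Ne = 590.5 / 17 = 34.735
Step 2: sqrt(Ne) = sqrt(34.735) = 5.8936
Step 3: K1 = 98 / 5.8936 = 16.6

16.6


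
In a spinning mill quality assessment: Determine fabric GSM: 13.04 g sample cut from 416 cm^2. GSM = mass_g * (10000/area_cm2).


Formula: GSM = mass_g / area_m2
Step 1: Convert area: 416 cm^2 = 416 / 10000 = 0.0416 m^2
Step 2: GSM = 13.04 g / 0.0416 m^2 = 313.5 g/m^2

313.5 g/m^2


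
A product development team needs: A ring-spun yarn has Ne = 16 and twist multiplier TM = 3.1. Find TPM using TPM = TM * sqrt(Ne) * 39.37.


Formula: TPM = TM * sqrt(Ne) * 39.37
Step 1: sqrt(Ne) = sqrt(16) = 4
Step 2: TM * sqrt(Ne) = 3.1 * 4 = 12.4
Step 3: TPM = 12.4 * 39.37 = 488 twists/m

488 twists/m


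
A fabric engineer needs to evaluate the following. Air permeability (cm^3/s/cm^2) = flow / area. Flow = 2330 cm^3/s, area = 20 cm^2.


Formula: Air Permeability = Airflow / Test Area
AP = 2330 cm^3/s / 20 cm^2
AP = 116.5 cm^3/s/cm^2

116.5 cm^3/s/cm^2


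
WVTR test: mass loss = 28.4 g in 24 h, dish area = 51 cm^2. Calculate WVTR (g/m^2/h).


Formula: WVTR = mass_loss / (area * time)
Step 1: Convert area: 51 cm^2 = 0.0051 m^2
Step 2: WVTR = 28.4 g / (0.0051 m^2 * 24 h)
Step 3: WVTR = 28.4 / 0.1224 = 232.0 g/m^2/h

232.0 g/m^2/h


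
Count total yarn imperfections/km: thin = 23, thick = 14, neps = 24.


Formula: Total = thin places + thick places + neps
Total = 23 + 14 + 24
Total = 61 imperfections/km

61 imperfections/km


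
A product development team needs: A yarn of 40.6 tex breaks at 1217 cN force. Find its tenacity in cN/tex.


Formula: Tenacity = Breaking force / Linear density
Tenacity = 1217 cN / 40.6 tex
Tenacity = 29.98 cN/tex

29.98 cN/tex


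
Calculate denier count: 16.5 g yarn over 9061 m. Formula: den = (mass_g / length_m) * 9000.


Formula: den = (mass_g / length_m) * 9000
Substituting: den = (16.5 / 9061) * 9000
Intermediate: 16.5 / 9061 = 0.00182099 g/m
den = 0.00182099 * 9000 = 16.4 denier

16.4 denier


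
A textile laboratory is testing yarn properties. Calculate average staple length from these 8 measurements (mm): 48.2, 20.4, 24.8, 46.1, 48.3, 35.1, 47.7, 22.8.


Formula: Mean = sum of lengths / count
Sum = 48.2 + 20.4 + 24.8 + 46.1 + 48.3 + 35.1 + 47.7 + 22.8
Sum = 293.4 mm
Mean = 293.4 / 8 = 36.68 mm

36.68 mm


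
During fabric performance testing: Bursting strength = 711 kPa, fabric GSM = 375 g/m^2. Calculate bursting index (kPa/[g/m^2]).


Formula: Bursting Index = Bursting Strength / Fabric GSM
BI = 711 kPa / 375 g/m^2
BI = 1.896 kPa/(g/m^2)

1.896 kPa/(g/m^2)


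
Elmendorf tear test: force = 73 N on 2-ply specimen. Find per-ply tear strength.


Formula: Per-ply strength = Total force / Number of plies
Per-ply = 73 N / 2
Per-ply = 36.5 N

36.5 N


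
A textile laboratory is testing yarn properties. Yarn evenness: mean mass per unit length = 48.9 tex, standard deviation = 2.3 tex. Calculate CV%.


Formula: CV% = (standard deviation / mean) * 100
Step 1: Ratio = 2.3 / 48.9 = 0.047035
Step 2: CV% = 0.047035 * 100 = 4.7035% ≈ 4.7%

4.7%


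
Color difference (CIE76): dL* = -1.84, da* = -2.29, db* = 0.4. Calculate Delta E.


Formula: Delta E = sqrt(dL*^2 + da*^2 + db*^2)
Step 1: dL*^2 = (-1.84)^2 = 3.3856
Step 2: da*^2 = (-2.29)^2 = 5.2441
Step 3: db*^2 = 0.4^2 = 0.16
Step 4: Sum = 3.3856 + 5.2441 + 0.16 = 8.7897
Step 5: Delta E = sqrt(8.7897) = 2.96

2.96 Delta E


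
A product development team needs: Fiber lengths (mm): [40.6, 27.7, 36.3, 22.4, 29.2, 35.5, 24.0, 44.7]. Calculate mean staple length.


Formula: Mean = sum of lengths / count
Sum = 40.6 + 27.7 + 36.3 + 22.4 + 29.2 + 35.5 + 24.0 + 44.7
Sum = 260.4 mm
Mean = 260.4 / 8 = 32.55 mm

32.55 mm


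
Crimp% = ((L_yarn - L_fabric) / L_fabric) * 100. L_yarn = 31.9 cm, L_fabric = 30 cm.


Formula: Crimp% = ((L_yarn - L_fabric) / L_fabric) * 100
Step 1: Extension = 31.9 - 30 = 1.9 cm
Step 2: Crimp% = (1.9 / 30) * 100
Step 3: Crimp% = 0.063333 * 100 = 6.3333% ≈ 6.3%

6.3%


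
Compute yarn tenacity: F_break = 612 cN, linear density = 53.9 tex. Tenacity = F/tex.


Formula: Tenacity = Breaking force / Linear density
Tenacity = 612 cN / 53.9 tex
Tenacity = 11.35 cN/tex

11.35 cN/tex


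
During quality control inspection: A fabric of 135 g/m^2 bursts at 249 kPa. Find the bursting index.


Formula: Bursting Index = Bursting Strength / Fabric GSM
BI = 249 kPa / 135 g/m^2
BI = 1.844 kPa/(g/m^2)

1.844 kPa/(g/m^2)


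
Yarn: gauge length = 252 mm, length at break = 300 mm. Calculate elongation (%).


Formula: Elongation (%) = ((L_break - L0) / L0) * 100
Step 1: Extension = 300 - 252 = 48 mm
Step 2: Elongation = (48 / 252) * 100
Step 3: Elongation = 0.190476 * 100 = 19.0476% ≈ 19.0%

19.0%


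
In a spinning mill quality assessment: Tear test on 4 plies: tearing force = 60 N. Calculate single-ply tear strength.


Formula: Per-ply strength = Total force / Number of plies
Per-ply = 60 N / 4
Per-ply = 15 N

15 N


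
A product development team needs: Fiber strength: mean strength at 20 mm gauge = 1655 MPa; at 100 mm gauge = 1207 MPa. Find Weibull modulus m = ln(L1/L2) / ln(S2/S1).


Formula: m = ln(L1/L2) / ln(S2/S1)
Step 1: ln(L1/L2) = ln(20/100) = -1.60944
Step 2: S2/S1 = 1207/1655 = 0.72931
Step 3: ln(S2/S1) = ln(0.72931) = -0.31566
Step 4: m = -1.60944 / -0.31566 = 5.10

5.10 (Weibull m)


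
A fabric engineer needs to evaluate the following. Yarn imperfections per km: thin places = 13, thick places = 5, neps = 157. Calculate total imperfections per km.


Formula: Total = thin places + thick places + neps
Total = 13 + 5 + 157
Total = 175 imperfections/km

175 imperfections/km


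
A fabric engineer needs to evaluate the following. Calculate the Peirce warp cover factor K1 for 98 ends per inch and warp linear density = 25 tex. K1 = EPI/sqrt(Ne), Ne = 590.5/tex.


Formula: K1 = EPI / sqrt(Ne), with Ne = 590.5 / tex_warp
Step 1: Ne = 590.5 / 25 = 23.62
Step 2: sqrt(Ne) = sqrt(23.62) = 4.86
Step 3: K1 = 98 / 4.86 = 20.2

20.2


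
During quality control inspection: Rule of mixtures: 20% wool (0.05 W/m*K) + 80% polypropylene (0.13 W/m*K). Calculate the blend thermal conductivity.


Formula: Blend property = (fraction_A * property_A) + (fraction_B * property_B)
Step 1: Contribution A = 20/100 * 0.05 W/m*K = 0.01 W/m*K
Step 2: Contribution B = 80/100 * 0.13 W/m*K = 0.104 W/m*K
Step 3: Blend thermal conductivity = 0.01 + 0.104 = 0.114 W/m*K

0.114 W/m*K


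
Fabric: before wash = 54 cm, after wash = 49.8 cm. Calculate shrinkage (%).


Formula: Shrinkage% = ((L_before - L_after) / L_before) * 100
Step 1: Shrinkage = 54 - 49.8 = 4.2 cm
Step 2: Shrinkage% = (4.2 / 54) * 100
Step 3: Shrinkage% = 0.077778 * 100 = 7.7778% ≈ 7.8%

7.8%


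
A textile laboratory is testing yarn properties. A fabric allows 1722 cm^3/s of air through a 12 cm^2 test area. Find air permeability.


Formula: Air Permeability = Airflow / Test Area
AP = 1722 cm^3/s / 12 cm^2
AP = 143.5 cm^3/s/cm^2

143.5 cm^3/s/cm^2


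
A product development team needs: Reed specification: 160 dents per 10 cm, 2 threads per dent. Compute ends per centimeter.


Formula: EPC = (dents per 10 cm * ends per dent) / 10
Step 1: Total ends per 10 cm = 160 * 2 = 320
Step 2: EPC = 320 / 10 = 32.0 ends/cm

32.0 ends/cm


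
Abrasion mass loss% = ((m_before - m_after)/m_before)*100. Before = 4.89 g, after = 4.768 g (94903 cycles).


Formula: Mass loss% = ((m_before - m_after) / m_before) * 100
Step 1: Mass loss = 4.89 - 4.768 = 0.122 g
Step 2: Ratio = 0.122 / 4.89 = 0.0249489
Step 3: Mass loss% = 0.0249489 * 100 = 2.49489% ≈ 2.49%

2.49%


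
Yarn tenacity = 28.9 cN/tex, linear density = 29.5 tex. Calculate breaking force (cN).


Formula: Breaking force = Tenacity * Linear density
F = 28.9 cN/tex * 29.5 tex
F = 852.55 cN

852.55 cN


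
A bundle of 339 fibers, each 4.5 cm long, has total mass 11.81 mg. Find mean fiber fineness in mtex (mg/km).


Formula: fineness (mtex) = mass (mg) / total length (km) = (mass_mg / total_length_m) * 1000
Step 1: Convert fiber length: 4.5 cm = 0.045 m
Step 2: Total fiber length = 339 * 0.045 = 15.255 m
Step 3: Linear density = 11.81 mg / 15.255 m = 0.7742 mg/m
Step 4: fineness = 0.7742 * 1000 = 774.2 mtex

774.2 mtex


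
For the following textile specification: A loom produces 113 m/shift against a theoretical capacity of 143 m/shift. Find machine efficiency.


Formula: Efficiency% = (Actual output / Theoretical output) * 100
Efficiency% = (113 / 143) * 100
Efficiency% = 0.79021 * 100 = 79.021% ≈ 79.0%

79.0%


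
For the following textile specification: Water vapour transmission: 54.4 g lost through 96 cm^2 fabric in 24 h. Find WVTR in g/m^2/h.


Formula: WVTR = mass_loss / (area * time)
Step 1: Convert area: 96 cm^2 = 0.0096 m^2
Step 2: WVTR = 54.4 g / (0.0096 m^2 * 24 h)
Step 3: WVTR = 54.4 / 0.2304 = 236.1 g/m^2/h

236.1 g/m^2/h


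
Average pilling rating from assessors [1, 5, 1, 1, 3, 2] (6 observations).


Formula: Mean = sum / count
Sum = 1 + 5 + 1 + 1 + 3 + 2 = 13
Mean = 13 / 6 = 2.2

2.2


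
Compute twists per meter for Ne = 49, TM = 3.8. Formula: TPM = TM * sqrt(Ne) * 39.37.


Formula: TPM = TM * sqrt(Ne) * 39.37
Step 1: sqrt(Ne) = sqrt(49) = 7
Step 2: TM * sqrt(Ne) = 3.8 * 7 = 26.6
Step 3: TPM = 26.6 * 39.37 = 1047 twists/m

1047 twists/m


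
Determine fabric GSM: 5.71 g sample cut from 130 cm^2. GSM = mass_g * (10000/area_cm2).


Formula: GSM = mass_g / area_m2
Step 1: Convert area: 130 cm^2 = 130 / 10000 = 0.013 m^2
Step 2: GSM = 5.71 g / 0.013 m^2 = 439.2 g/m^2

439.2 g/m^2


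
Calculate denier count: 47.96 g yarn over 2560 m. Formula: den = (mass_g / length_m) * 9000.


Formula: den = (mass_g / length_m) * 9000
Substituting: den = (47.96 / 2560) * 9000
Intermediate: 47.96 / 2560 = 0.01873438 g/m
den = 0.01873438 * 9000 = 168.6 denier

168.6 denier


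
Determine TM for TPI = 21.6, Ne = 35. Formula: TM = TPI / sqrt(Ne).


Formula: TM = TPI / sqrt(Ne)
Step 1: sqrt(Ne) = sqrt(35) = 5.9161
Step 2: TM = 21.6 / 5.9161 = 3.65

3.65 TM
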